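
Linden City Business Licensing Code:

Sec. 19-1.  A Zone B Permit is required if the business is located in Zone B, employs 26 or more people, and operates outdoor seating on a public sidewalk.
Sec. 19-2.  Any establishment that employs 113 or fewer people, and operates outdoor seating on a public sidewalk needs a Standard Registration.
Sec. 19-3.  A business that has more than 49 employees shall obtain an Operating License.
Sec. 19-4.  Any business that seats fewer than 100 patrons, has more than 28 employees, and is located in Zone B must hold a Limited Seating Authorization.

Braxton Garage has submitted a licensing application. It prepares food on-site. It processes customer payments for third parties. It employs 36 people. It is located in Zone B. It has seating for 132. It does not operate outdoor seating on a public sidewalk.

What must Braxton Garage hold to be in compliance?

Sec. 19-1. is located in Zone B; employees 36 ≥ 26; does not operate outdoor seating on a public sidewalk → Zone B Permit not required.
Sec. 19-2. employees 36 ≤ 113; does not operate outdoor seating on a public sidewalk → Standard Registration not required.
Sec. 19-3. employees 36 ≤ 49 → Operating License not required.
Sec. 19-4. seating 132 ≥ 100; employees 36 > 28; is located in Zone B → Limited Seating Authorization not required.

None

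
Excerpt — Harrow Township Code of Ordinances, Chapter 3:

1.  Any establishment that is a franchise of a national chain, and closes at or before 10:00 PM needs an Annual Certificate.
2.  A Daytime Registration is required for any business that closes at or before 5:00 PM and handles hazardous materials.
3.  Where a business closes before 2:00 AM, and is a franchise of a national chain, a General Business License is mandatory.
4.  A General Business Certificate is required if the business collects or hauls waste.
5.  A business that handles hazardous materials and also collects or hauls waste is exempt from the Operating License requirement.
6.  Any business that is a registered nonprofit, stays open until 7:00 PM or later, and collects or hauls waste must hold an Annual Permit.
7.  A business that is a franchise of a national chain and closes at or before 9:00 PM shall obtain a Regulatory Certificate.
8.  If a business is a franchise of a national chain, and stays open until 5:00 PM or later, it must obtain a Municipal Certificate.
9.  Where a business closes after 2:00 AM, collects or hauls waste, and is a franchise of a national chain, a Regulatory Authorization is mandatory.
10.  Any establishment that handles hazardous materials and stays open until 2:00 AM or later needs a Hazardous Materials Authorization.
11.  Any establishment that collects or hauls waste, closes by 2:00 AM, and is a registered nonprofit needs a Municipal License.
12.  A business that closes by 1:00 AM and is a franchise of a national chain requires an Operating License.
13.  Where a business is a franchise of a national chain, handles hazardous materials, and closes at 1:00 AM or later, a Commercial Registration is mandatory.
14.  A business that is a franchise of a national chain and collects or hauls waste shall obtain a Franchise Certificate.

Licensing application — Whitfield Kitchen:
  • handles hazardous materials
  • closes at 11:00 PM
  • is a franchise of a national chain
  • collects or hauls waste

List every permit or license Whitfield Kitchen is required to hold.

1. is a franchise of a national chain; closes 11:00 PM, after 10:00 PM → Annual Certificate not required.
2. closes 11:00 PM, after 5:00 PM; handles hazardous materials → Daytime Registration not required.
3. closes 11:00 PM, at/before 2:00 AM; is a franchise of a national chain → General Business License required.
4. collects or hauls waste → General Business Certificate required.
5. handles hazardous materials; collects or hauls waste → exempt from Operating License.
6. is a franchise of a national chain (not: is a registered nonprofit); closes 11:00 PM, after 7:00 PM; collects or hauls waste → Annual Permit not required.
7. is a franchise of a national chain; closes 11:00 PM, after 9:00 PM → Regulatory Certificate not required.
8. is a franchise of a national chain; closes 11:00 PM, after 5:00 PM → Municipal Certificate required.
9. closes 11:00 PM, at/before 2:00 AM; collects or hauls waste; is a franchise of a national chain → Regulatory Authorization not required.
10. handles hazardous materials; closes 11:00 PM, at/before 2:00 AM → Hazardous Materials Authorization not required.
11. collects or hauls waste; closes 11:00 PM, at/before 2:00 AM; is a franchise of a national chain (not: is a registered nonprofit) → Municipal License not required.
12. closes 11:00 PM, at/before 1:00 AM; is a franchise of a national chain → Operating License required.
13. is a franchise of a national chain; handles hazardous materials; closes 11:00 PM, at/before 1:00 AM → Commercial Registration not required.
14. is a franchise of a national chain; collects or hauls waste → Franchise Certificate required.

Franchise Certificate, General Business Certificate, General Business License, Municipal Certificate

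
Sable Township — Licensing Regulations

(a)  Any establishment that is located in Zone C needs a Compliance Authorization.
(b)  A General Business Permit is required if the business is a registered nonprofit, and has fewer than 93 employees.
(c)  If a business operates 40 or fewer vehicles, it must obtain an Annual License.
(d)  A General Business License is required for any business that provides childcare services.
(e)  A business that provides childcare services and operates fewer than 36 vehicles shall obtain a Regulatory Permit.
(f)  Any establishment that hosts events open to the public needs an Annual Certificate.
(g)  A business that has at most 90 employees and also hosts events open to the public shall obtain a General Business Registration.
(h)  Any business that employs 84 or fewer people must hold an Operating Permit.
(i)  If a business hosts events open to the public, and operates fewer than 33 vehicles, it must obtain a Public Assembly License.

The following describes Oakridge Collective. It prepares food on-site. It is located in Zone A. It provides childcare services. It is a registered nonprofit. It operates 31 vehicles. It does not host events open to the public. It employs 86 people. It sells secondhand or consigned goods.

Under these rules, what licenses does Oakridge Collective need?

Annual License, General Business License, General Business Permit, Regulatory Permit

(a) is located in Zone A (not: is located in Zone C) → Compliance Authorization not required.
(b) is a registered nonprofit; employees 86 < 93 → General Business Permit required.
(c) vehicles 31 ≤ 40 → Annual License required.
(d) provides childcare services → General Business License required.
(e) provides childcare services; vehicles 31 < 36 → Regulatory Permit required.
(f) does not host events open to the public → Annual Certificate not required.
(g) employees 86 ≤ 90; does not host events open to the public → General Business Registration not required.
(h) employees 86 > 84 → Operating Permit not required.
(i) does not host events open to the public; vehicles 31 < 33 → Public Assembly License not required.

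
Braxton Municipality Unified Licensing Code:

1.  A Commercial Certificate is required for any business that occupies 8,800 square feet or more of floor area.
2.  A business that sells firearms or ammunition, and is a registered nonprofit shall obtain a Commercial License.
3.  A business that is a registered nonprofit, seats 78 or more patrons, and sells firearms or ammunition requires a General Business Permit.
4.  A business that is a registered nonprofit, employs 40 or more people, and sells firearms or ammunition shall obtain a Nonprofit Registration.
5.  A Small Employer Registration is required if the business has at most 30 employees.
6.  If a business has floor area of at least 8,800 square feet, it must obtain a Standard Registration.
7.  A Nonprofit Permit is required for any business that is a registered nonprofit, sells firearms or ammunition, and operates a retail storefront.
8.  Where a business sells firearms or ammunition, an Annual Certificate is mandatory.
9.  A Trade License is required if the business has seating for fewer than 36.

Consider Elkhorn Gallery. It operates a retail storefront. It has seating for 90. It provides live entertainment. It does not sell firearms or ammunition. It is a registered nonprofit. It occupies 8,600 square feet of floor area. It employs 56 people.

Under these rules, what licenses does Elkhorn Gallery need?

1. floor area 8,600 square feet < 8,800 square feet → Commercial Certificate not required.
2. does not sell firearms or ammunition; is a registered nonprofit → Commercial License not required.
3. is a registered nonprofit; seating 90 ≥ 78; does not sell firearms or ammunition → General Business Permit not required.
4. is a registered nonprofit; employees 56 ≥ 40; does not sell firearms or ammunition → Nonprofit Registration not required.
5. employees 56 > 30 → Small Employer Registration not required.
6. floor area 8,600 square feet < 8,800 square feet → Standard Registration not required.
7. is a registered nonprofit; does not sell firearms or ammunition; operates a retail storefront → Nonprofit Permit not required.
8. does not sell firearms or ammunition → Annual Certificate not required.
9. seating 90 ≥ 36 → Trade License not required.

None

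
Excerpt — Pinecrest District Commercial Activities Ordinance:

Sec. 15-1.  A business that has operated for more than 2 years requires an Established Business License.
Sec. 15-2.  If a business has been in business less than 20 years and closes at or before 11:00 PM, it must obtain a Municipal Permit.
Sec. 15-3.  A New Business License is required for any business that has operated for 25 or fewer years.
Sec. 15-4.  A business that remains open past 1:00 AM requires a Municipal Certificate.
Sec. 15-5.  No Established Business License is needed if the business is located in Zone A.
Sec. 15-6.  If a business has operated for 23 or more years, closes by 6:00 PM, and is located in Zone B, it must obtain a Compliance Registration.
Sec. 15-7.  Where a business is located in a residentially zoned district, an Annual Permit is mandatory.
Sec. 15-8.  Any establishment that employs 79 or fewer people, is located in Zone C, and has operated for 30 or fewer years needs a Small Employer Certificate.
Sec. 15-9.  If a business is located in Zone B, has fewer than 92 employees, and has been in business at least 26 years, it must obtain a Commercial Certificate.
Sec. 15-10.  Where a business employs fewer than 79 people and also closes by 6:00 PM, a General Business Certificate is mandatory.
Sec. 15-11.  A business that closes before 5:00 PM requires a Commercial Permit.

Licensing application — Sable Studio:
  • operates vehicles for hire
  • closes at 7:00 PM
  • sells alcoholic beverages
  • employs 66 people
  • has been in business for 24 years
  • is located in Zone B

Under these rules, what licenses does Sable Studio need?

Established Business License, New Business License

Sec. 15-1. years in business 24 > 2 → Established Business License required.
Sec. 15-2. years in business 24 ≥ 20; closes 7:00 PM, at/before 11:00 PM → Municipal Permit not required.
Sec. 15-3. years in business 24 ≤ 25 → New Business License required.
Sec. 15-4. closes 7:00 PM, at/before 1:00 AM → Municipal Certificate not required.
Sec. 15-5. is located in Zone B (not: is located in Zone A) → Established Business License exemption does not apply.
Sec. 15-6. years in business 24 ≥ 23; closes 7:00 PM, after 6:00 PM; is located in Zone B → Compliance Registration not required.
Sec. 15-7. is located in Zone B (not: is located in a residentially zoned district) → Annual Permit not required.
Sec. 15-8. employees 66 ≤ 79; is located in Zone B (not: is located in Zone C); years in business 24 ≤ 30 → Small Employer Certificate not required.
Sec. 15-9. is located in Zone B; employees 66 < 92; years in business 24 < 26 → Commercial Certificate not required.
Sec. 15-10. employees 66 < 79; closes 7:00 PM, after 6:00 PM → General Business Certificate not required.
Sec. 15-11. closes 7:00 PM, after 5:00 PM → Commercial Permit not required.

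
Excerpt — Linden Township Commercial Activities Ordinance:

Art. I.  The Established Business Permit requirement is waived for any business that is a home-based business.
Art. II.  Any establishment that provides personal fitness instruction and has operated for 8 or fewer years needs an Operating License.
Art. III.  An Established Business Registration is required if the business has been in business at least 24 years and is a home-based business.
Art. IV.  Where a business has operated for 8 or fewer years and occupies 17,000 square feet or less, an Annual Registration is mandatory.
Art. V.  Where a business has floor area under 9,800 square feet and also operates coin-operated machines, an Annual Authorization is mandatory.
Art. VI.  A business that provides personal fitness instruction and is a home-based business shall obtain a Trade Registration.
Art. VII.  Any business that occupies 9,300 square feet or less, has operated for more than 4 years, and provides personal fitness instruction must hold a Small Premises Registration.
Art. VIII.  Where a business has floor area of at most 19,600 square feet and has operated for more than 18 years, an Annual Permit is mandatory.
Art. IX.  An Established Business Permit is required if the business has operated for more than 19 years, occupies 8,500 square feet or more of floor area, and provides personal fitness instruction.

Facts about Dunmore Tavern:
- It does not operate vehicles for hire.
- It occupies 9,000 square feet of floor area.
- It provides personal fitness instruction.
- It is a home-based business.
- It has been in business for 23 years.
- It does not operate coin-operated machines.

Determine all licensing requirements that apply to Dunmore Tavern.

Annual Permit, Small Premises Registration, Trade Registration

Art. I. is a home-based business → exempt from Established Business Permit.
Art. II. provides personal fitness instruction; years in business 23 > 8 → Operating License not required.
Art. III. years in business 23 < 24; is a home-based business → Established Business Registration not required.
Art. IV. years in business 23 > 8; floor area 9,000 square feet ≤ 17,000 square feet → Annual Registration not required.
Art. V. floor area 9,000 square feet < 9,800 square feet; does not operate coin-operated machines → Annual Authorization not required.
Art. VI. provides personal fitness instruction; is a home-based business → Trade Registration required.
Art. VII. floor area 9,000 square feet ≤ 9,300 square feet; years in business 23 > 4; provides personal fitness instruction → Small Premises Registration required.
Art. VIII. floor area 9,000 square feet ≤ 19,600 square feet; years in business 23 > 18 → Annual Permit required.
Art. IX. years in business 23 > 19; floor area 9,000 square feet ≥ 8,500 square feet; provides personal fitness instruction → Established Business Permit required.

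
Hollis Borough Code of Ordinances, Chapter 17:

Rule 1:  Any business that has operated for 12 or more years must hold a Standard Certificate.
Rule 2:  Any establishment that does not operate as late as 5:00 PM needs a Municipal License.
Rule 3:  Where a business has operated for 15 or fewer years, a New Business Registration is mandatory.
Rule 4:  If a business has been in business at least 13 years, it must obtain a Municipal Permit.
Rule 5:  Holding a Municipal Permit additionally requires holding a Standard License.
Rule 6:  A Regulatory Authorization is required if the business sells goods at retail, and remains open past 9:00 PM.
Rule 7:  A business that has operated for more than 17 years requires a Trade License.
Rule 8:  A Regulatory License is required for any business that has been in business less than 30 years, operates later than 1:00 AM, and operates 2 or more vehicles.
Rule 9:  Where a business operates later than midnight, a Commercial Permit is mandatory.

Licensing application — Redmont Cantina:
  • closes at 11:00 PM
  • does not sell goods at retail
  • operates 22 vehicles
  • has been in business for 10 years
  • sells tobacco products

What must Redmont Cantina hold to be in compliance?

New Business Registration

Rule 1: years in business 10 < 12 → Standard Certificate not required.
Rule 2: closes 11:00 PM, after 5:00 PM → Municipal License not required.
Rule 3: years in business 10 ≤ 15 → New Business Registration required.
Rule 4: years in business 10 < 13 → Municipal Permit not required.
Rule 5: Municipal Permit is not required → no effect.
Rule 6: does not sell goods at retail; closes 11:00 PM, after 9:00 PM → Regulatory Authorization not required.
Rule 7: years in business 10 ≤ 17 → Trade License not required.
Rule 8: years in business 10 < 30; closes 11:00 PM, at/before 1:00 AM; vehicles 22 ≥ 2 → Regulatory License not required.
Rule 9: closes 11:00 PM, at/before midnight → Commercial Permit not required.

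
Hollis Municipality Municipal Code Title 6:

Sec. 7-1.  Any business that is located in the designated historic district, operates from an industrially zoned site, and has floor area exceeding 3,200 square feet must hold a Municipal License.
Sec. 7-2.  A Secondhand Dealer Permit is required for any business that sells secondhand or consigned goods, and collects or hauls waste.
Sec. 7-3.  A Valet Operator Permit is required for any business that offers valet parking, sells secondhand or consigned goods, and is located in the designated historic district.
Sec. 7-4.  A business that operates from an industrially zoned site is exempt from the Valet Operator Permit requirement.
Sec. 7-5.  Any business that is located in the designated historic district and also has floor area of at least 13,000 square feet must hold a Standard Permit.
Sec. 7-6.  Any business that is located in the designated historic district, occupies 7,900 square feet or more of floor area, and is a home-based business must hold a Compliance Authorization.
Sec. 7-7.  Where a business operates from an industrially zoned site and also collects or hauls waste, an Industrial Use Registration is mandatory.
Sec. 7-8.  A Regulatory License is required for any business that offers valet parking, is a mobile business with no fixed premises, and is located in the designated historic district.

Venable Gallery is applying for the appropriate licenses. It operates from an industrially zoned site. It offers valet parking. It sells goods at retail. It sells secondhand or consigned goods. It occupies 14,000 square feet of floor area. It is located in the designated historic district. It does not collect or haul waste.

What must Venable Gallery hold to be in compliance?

Sec. 7-1. is located in the designated historic district; operates from an industrially zoned site; floor area 14,000 square feet > 3,200 square feet → Municipal License required.
Sec. 7-2. sells secondhand or consigned goods; does not collect or haul waste → Secondhand Dealer Permit not required.
Sec. 7-3. offers valet parking; sells secondhand or consigned goods; is located in the designated historic district → Valet Operator Permit required.
Sec. 7-4. operates from an industrially zoned site → exempt from Valet Operator Permit.
Sec. 7-5. is located in the designated historic district; floor area 14,000 square feet ≥ 13,000 square feet → Standard Permit required.
Sec. 7-6. is located in the designated historic district; floor area 14,000 square feet ≥ 7,900 square feet; operates from an industrially zoned site (not: is a home-based business) → Compliance Authorization not required.
Sec. 7-7. operates from an industrially zoned site; does not collect or haul waste → Industrial Use Registration not required.
Sec. 7-8. offers valet parking; operates from an industrially zoned site (not: is a mobile business with no fixed premises); is located in the designated historic district → Regulatory License not required.

Municipal License, Standard Permit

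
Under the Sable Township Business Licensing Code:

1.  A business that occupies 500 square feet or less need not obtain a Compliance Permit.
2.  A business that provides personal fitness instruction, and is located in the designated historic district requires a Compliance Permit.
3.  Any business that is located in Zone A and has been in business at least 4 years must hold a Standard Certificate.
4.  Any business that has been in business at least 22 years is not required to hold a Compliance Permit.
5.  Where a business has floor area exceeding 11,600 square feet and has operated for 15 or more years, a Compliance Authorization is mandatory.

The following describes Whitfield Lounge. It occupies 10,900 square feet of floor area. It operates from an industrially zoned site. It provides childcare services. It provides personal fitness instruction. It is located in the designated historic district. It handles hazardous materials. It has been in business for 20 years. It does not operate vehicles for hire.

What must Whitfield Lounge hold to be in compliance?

1. floor area 10,900 square feet > 500 square feet → Compliance Permit exemption does not apply.
2. provides personal fitness instruction; is located in the designated historic district → Compliance Permit required.
3. is located in the designated historic district (not: is located in Zone A); years in business 20 ≥ 4 → Standard Certificate not required.
4. years in business 20 < 22 → Compliance Permit exemption does not apply.
5. floor area 10,900 square feet ≤ 11,600 square feet; years in business 20 ≥ 15 → Compliance Authorization not required.

Compliance Permit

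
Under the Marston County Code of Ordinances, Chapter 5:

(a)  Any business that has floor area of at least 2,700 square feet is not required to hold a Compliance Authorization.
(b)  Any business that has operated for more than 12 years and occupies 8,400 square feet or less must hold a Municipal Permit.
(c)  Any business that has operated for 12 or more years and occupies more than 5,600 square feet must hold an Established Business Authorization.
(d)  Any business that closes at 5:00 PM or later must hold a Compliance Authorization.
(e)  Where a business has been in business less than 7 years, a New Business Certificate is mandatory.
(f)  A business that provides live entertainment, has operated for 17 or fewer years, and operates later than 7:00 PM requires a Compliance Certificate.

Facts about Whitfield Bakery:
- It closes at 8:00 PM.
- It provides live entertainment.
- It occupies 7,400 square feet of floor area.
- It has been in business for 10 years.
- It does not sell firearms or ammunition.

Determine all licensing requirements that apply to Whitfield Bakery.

(a) floor area 7,400 square feet ≥ 2,700 square feet → exempt from Compliance Authorization.
(b) years in business 10 ≤ 12; floor area 7,400 square feet ≤ 8,400 square feet → Municipal Permit not required.
(c) years in business 10 < 12; floor area 7,400 square feet > 5,600 square feet → Established Business Authorization not required.
(d) closes 8:00 PM, after 5:00 PM → Compliance Authorization required.
(e) years in business 10 ≥ 7 → New Business Certificate not required.
(f) provides live entertainment; years in business 10 ≤ 17; closes 8:00 PM, after 7:00 PM → Compliance Certificate required.

Compliance Certificate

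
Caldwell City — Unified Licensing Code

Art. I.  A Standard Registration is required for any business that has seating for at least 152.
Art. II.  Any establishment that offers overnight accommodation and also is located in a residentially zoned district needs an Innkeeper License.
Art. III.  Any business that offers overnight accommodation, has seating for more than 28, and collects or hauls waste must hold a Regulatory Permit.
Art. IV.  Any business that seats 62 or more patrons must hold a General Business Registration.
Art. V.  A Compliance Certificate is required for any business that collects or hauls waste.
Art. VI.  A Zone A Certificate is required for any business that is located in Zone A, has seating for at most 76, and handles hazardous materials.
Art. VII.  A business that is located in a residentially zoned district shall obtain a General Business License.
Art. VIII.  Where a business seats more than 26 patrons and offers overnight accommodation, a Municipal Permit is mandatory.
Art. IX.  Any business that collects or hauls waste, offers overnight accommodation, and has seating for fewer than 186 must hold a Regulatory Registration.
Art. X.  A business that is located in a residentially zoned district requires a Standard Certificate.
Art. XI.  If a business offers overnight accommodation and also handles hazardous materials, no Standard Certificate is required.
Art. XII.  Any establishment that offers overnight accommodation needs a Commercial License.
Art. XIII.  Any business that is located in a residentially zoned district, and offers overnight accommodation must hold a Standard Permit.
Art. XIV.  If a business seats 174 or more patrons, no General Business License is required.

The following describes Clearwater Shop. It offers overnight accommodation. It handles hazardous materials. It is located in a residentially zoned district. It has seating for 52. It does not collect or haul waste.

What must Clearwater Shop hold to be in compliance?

Commercial License, General Business License, Innkeeper License, Municipal Permit, Standard Permit

Art. I. seating 52 < 152 → Standard Registration not required.
Art. II. offers overnight accommodation; is located in a residentially zoned district → Innkeeper License required.
Art. III. offers overnight accommodation; seating 52 > 28; does not collect or haul waste → Regulatory Permit not required.
Art. IV. seating 52 < 62 → General Business Registration not required.
Art. V. does not collect or haul waste → Compliance Certificate not required.
Art. VI. is located in a residentially zoned district (not: is located in Zone A); seating 52 ≤ 76; handles hazardous materials → Zone A Certificate not required.
Art. VII. is located in a residentially zoned district → General Business License required.
Art. VIII. seating 52 > 26; offers overnight accommodation → Municipal Permit required.
Art. IX. does not collect or haul waste; offers overnight accommodation; seating 52 < 186 → Regulatory Registration not required.
Art. X. is located in a residentially zoned district → Standard Certificate required.
Art. XI. offers overnight accommodation; handles hazardous materials → exempt from Standard Certificate.
Art. XII. offers overnight accommodation → Commercial License required.
Art. XIII. is located in a residentially zoned district; offers overnight accommodation → Standard Permit required.
Art. XIV. seating 52 < 174 → General Business License exemption does not apply.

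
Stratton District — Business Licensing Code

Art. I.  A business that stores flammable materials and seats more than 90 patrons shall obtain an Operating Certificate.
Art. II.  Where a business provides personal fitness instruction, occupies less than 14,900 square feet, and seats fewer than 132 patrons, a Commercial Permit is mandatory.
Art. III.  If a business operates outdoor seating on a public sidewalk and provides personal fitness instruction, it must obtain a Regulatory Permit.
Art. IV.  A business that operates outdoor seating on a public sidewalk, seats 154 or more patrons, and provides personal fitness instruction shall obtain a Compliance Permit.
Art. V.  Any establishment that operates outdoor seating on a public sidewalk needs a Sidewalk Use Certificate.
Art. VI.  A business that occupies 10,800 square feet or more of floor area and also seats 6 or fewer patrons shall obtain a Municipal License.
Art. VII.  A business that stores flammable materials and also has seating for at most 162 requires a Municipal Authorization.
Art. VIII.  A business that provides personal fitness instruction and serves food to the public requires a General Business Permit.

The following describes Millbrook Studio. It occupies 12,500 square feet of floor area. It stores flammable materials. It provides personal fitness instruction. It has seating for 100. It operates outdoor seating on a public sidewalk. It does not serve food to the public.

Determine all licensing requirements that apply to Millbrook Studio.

Commercial Permit, Municipal Authorization, Operating Certificate, Regulatory Permit, Sidewalk Use Certificate

Art. I. stores flammable materials; seating 100 > 90 → Operating Certificate required.
Art. II. provides personal fitness instruction; floor area 12,500 square feet < 14,900 square feet; seating 100 < 132 → Commercial Permit required.
Art. III. operates outdoor seating on a public sidewalk; provides personal fitness instruction → Regulatory Permit required.
Art. IV. operates outdoor seating on a public sidewalk; seating 100 < 154; provides personal fitness instruction → Compliance Permit not required.
Art. V. operates outdoor seating on a public sidewalk → Sidewalk Use Certificate required.
Art. VI. floor area 12,500 square feet ≥ 10,800 square feet; seating 100 > 6 → Municipal License not required.
Art. VII. stores flammable materials; seating 100 ≤ 162 → Municipal Authorization required.
Art. VIII. provides personal fitness instruction; does not serve food to the public → General Business Permit not required.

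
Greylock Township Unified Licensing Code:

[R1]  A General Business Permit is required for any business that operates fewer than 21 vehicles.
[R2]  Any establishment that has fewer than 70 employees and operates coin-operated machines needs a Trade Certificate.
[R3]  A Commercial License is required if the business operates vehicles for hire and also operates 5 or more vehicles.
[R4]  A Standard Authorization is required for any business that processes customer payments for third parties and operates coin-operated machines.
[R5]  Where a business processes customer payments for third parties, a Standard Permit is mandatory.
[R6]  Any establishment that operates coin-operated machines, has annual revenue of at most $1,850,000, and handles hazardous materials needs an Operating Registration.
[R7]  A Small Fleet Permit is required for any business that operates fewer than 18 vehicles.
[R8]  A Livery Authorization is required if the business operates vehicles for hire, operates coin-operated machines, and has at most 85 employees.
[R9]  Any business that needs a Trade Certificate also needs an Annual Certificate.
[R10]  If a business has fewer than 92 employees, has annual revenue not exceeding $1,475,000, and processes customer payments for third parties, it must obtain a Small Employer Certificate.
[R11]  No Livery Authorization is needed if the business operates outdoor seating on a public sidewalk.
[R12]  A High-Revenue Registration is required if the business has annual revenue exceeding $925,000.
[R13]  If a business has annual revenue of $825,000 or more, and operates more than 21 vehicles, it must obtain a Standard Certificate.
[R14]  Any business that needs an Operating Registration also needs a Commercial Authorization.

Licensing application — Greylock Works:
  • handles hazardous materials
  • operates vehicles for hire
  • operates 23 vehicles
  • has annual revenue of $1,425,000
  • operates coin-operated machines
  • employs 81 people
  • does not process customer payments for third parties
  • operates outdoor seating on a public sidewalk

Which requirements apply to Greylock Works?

Commercial Authorization, Commercial License, High-Revenue Registration, Operating Registration, Standard Certificate

[R1] vehicles 23 ≥ 21 → General Business Permit not required.
[R2] employees 81 ≥ 70; operates coin-operated machines → Trade Certificate not required.
[R3] operates vehicles for hire; vehicles 23 ≥ 5 → Commercial License required.
[R4] does not process customer payments for third parties; operates coin-operated machines → Standard Authorization not required.
[R5] does not process customer payments for third parties → Standard Permit not required.
[R6] operates coin-operated machines; revenue $1,425,000 ≤ $1,850,000; handles hazardous materials → Operating Registration required.
[R7] vehicles 23 ≥ 18 → Small Fleet Permit not required.
[R8] operates vehicles for hire; operates coin-operated machines; employees 81 ≤ 85 → Livery Authorization required.
[R9] Trade Certificate is not required → no effect.
[R10] employees 81 < 92; revenue $1,425,000 ≤ $1,475,000; does not process customer payments for third parties → Small Employer Certificate not required.
[R11] operates outdoor seating on a public sidewalk → exempt from Livery Authorization.
[R12] revenue $1,425,000 > $925,000 → High-Revenue Registration required.
[R13] revenue $1,425,000 ≥ $825,000; vehicles 23 > 21 → Standard Certificate required.
[R14] Operating Registration is required → Commercial Authorization also required.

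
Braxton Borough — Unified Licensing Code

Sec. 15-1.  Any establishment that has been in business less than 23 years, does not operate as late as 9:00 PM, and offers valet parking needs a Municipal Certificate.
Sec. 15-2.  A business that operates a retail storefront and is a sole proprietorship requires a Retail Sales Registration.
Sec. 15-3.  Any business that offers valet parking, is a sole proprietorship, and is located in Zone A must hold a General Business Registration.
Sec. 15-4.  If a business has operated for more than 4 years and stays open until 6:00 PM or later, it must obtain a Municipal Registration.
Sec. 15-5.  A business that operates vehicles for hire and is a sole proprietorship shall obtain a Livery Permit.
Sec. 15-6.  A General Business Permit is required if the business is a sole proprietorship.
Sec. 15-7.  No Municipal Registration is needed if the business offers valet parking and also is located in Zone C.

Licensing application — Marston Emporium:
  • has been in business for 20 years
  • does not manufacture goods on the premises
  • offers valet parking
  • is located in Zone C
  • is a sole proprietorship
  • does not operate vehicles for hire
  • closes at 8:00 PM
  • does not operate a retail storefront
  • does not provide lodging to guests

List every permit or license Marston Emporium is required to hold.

Sec. 15-1. years in business 20 < 23; closes 8:00 PM, at/before 9:00 PM; offers valet parking → Municipal Certificate required.
Sec. 15-2. does not operate a retail storefront; is a sole proprietorship → Retail Sales Registration not required.
Sec. 15-3. offers valet parking; is a sole proprietorship; is located in Zone C (not: is located in Zone A) → General Business Registration not required.
Sec. 15-4. years in business 20 > 4; closes 8:00 PM, after 6:00 PM → Municipal Registration required.
Sec. 15-5. does not operate vehicles for hire; is a sole proprietorship → Livery Permit not required.
Sec. 15-6. is a sole proprietorship → General Business Permit required.
Sec. 15-7. offers valet parking; is located in Zone C → exempt from Municipal Registration.

General Business Permit, Municipal Certificate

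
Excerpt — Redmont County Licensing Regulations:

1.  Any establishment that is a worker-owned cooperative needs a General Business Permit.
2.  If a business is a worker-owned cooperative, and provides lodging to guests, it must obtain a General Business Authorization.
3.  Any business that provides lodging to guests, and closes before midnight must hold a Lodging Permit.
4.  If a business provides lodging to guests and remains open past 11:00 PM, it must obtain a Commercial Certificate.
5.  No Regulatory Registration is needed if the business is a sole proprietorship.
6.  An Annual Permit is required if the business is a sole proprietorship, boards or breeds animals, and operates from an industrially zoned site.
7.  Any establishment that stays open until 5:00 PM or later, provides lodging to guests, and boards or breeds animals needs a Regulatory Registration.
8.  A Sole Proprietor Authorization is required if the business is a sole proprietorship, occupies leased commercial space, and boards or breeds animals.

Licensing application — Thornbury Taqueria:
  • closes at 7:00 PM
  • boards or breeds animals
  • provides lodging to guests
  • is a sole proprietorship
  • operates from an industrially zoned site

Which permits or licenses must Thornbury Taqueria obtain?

Annual Permit, Lodging Permit

1. is a sole proprietorship (not: is a worker-owned cooperative) → General Business Permit not required.
2. is a sole proprietorship (not: is a worker-owned cooperative); provides lodging to guests → General Business Authorization not required.
3. provides lodging to guests; closes 7:00 PM, at/before midnight → Lodging Permit required.
4. provides lodging to guests; closes 7:00 PM, at/before 11:00 PM → Commercial Certificate not required.
5. is a sole proprietorship → exempt from Regulatory Registration.
6. is a sole proprietorship; boards or breeds animals; operates from an industrially zoned site → Annual Permit required.
7. closes 7:00 PM, after 5:00 PM; provides lodging to guests; boards or breeds animals → Regulatory Registration required.
8. is a sole proprietorship; operates from an industrially zoned site (not: occupies leased commercial space); boards or breeds animals → Sole Proprietor Authorization not required.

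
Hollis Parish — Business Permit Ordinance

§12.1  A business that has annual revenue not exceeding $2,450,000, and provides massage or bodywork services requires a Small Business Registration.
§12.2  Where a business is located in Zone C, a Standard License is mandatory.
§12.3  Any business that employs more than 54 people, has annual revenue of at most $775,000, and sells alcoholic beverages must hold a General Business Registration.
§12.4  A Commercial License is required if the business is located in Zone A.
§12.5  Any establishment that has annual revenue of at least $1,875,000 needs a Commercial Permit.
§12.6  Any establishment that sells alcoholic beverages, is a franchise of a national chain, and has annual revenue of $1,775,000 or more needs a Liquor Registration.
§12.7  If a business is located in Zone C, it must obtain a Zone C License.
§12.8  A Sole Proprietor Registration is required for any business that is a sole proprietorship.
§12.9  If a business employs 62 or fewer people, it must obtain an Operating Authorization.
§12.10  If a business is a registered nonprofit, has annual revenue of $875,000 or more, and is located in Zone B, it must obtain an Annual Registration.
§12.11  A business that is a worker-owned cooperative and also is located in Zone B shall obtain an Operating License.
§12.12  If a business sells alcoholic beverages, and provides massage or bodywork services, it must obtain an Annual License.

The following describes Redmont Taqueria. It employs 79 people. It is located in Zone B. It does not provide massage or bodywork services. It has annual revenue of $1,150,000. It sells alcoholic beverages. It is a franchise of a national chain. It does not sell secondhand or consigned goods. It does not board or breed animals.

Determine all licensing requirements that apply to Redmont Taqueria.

§12.1 revenue $1,150,000 ≤ $2,450,000; does not provide massage or bodywork services → Small Business Registration not required.
§12.2 is located in Zone B (not: is located in Zone C) → Standard License not required.
§12.3 employees 79 > 54; revenue $1,150,000 > $775,000; sells alcoholic beverages → General Business Registration not required.
§12.4 is located in Zone B (not: is located in Zone A) → Commercial License not required.
§12.5 revenue $1,150,000 < $1,875,000 → Commercial Permit not required.
§12.6 sells alcoholic beverages; is a franchise of a national chain; revenue $1,150,000 < $1,775,000 → Liquor Registration not required.
§12.7 is located in Zone B (not: is located in Zone C) → Zone C License not required.
§12.8 is a franchise of a national chain (not: is a sole proprietorship) → Sole Proprietor Registration not required.
§12.9 employees 79 > 62 → Operating Authorization not required.
§12.10 is a franchise of a national chain (not: is a registered nonprofit); revenue $1,150,000 ≥ $875,000; is located in Zone B → Annual Registration not required.
§12.11 is a franchise of a national chain (not: is a worker-owned cooperative); is located in Zone B → Operating License not required.
§12.12 sells alcoholic beverages; does not provide massage or bodywork services → Annual License not required.

None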